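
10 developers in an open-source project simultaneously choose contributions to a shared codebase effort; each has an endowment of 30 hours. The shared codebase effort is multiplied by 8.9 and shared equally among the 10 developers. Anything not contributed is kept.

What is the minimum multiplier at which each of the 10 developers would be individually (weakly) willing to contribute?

A contributed unit returns (multiplier)/10 to its contributor.
This reaches 1 exactly when the multiplier is 10.

10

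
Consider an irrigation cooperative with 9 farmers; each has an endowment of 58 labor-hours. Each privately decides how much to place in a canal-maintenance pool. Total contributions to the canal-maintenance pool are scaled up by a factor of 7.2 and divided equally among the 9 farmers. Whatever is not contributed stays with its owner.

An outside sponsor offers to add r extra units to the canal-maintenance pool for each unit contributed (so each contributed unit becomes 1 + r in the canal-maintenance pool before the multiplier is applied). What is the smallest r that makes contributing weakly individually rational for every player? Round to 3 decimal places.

With matching at rate r, one contributed unit becomes (1 + r) in the canal-maintenance pool and returns 7.2 × (1 + r) / 9 to the contributor.
Setting this equal to 1: 1 + r = 9/7.2 = 1.2500.
So the minimum matching rate is r = 1.2500 − 1 = 0.250.

0.250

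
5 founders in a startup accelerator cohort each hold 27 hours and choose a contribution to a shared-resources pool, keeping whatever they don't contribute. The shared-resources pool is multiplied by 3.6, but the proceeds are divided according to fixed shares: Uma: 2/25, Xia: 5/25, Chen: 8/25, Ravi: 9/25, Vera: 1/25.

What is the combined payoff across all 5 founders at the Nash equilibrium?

Player j's private return per contributed unit is 3.6 × (j's share). Contributing is weakly dominant for j when that share is at least 1/3.6 = 0.2778, and contributing 0 is dominant otherwise.
The shares above 0.2778 belong to Chen and Ravi, contributing 27 each; the remaining 3 contribute 0. Total contributed: 54.
The shared-resources pool pays out 3.6 × 54 = 194.40 in total (split across the unequal shares, but the aggregate is all that matters for the group sum).
The 3 free-riders keep 27 each, adding 81. Group total = 81 + 194.40 = 275.40.

275.40 hours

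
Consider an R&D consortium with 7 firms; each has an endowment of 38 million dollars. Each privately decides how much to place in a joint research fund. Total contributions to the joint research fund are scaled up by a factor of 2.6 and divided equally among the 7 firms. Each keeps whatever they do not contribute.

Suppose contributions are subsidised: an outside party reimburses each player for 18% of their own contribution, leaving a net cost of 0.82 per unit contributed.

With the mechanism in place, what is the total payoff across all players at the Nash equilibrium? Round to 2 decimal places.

The effective private return is (2.6/7) / 0.82 = 0.4530, which is still under 1, so the mechanism doesn't change anyone's dominant strategy: zero contribution.
At the Nash equilibrium no one contributes; group total payoff = 7 × 38 = 266.

266.00 million dollars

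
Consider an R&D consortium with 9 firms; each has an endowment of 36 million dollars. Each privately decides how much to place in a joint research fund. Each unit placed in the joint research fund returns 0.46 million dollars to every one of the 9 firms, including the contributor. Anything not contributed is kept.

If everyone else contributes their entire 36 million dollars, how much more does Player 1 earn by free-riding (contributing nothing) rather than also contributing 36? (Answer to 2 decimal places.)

Switching from a contribution of 36 to 0 lets Player 1 keep an extra 36 million dollars, but lowers the joint research fund by 36, which costs Player 1 their own share of that drop: 0.46 × 36 = 16.56.
Net gain = 36 − 16.56 = 19.44. The private return per contributed unit (0.46) is below 1, so free-riding is indeed the best response regardless of what the others do.

19.44 million dollars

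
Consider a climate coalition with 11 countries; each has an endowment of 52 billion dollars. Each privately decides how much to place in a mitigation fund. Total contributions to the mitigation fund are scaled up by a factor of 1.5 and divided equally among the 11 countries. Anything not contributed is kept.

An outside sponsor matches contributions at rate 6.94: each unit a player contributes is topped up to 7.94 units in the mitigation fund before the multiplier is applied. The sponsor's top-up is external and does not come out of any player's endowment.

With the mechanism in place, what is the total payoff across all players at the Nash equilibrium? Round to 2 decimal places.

6812.52 billion dollars

The effective private return per unit is now 1.5 × 7.94 / 11 = 1.0827 > 1, so every player's dominant strategy flips to full contribution.
At the Nash equilibrium everyone contributes 52. Group total payoff = 1.5 × 7.94 × 572 = 6812.52.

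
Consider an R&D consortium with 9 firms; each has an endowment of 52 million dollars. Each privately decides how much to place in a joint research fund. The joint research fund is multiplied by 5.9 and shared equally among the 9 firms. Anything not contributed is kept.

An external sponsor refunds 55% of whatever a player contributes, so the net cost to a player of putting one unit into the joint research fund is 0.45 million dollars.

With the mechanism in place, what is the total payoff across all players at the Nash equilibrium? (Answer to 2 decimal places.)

With the mechanism, a contributed unit returns (5.9/9) / 0.45 = 1.4568 per unit of net cost to the contributor — now above 1 — so contributing fully is weakly dominant for every player.
At the Nash equilibrium everyone contributes 52. Group total payoff = 9 × (52 × 0.55 + 5.9 × 52) = 3018.60.

3018.60 million dollars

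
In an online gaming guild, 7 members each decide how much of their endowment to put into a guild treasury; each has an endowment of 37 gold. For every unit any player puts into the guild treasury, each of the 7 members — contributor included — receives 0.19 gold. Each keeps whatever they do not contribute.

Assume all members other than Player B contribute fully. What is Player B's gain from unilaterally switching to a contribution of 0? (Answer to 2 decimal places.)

29.97 gold

Switching from a contribution of 37 to 0 lets Player B keep an extra 37 gold, but lowers the guild treasury by 37, which costs Player B their own share of that drop: 0.19 × 37 = 7.03.
Net gain = 37 − 7.03 = 29.97. The private return per contributed unit (0.19) is below 1, so free-riding is indeed the best response regardless of what the others do.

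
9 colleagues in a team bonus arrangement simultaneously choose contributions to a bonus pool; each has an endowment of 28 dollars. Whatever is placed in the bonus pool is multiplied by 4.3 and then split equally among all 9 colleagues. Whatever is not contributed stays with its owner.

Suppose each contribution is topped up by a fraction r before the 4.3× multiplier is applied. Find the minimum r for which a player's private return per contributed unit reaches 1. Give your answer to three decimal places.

1.093

With matching at rate r, one contributed unit becomes (1 + r) in the bonus pool and returns 4.3 × (1 + r) / 9 to the contributor.
Setting this equal to 1: 1 + r = 9/4.3 = 2.0930.
So the minimum matching rate is r = 2.0930 − 1 = 1.093.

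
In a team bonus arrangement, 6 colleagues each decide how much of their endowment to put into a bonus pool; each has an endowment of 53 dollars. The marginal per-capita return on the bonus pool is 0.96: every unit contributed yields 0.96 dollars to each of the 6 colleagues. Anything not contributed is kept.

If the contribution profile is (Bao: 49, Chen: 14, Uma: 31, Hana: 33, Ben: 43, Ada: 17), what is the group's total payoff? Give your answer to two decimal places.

Total contributed: 49 + 14 + 31 + 33 + 43 + 17 = 187; total kept: 6 × 53 − 187 = 131.
The bonus pool pays out 0.96 × 6 × 187 = 1077.12 in aggregate.
Group total = 131 + 1077.12 = 1208.12.

1208.12 dollars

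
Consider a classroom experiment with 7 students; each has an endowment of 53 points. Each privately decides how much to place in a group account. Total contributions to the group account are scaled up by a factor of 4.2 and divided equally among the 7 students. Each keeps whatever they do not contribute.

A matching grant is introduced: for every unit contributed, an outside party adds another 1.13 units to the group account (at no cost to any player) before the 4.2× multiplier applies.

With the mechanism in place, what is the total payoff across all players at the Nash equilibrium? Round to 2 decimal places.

3318.97 points

Under the mechanism each unit contributed yields 4.2 × 2.13 / 7 = 1.2780 back to its contributor per unit of net cost, which exceeds 1, making full contribution the dominant choice for everyone.
So the Nash equilibrium is full contribution by all 7; the group earns 4.2 × 2.13 × 371 = 3318.97.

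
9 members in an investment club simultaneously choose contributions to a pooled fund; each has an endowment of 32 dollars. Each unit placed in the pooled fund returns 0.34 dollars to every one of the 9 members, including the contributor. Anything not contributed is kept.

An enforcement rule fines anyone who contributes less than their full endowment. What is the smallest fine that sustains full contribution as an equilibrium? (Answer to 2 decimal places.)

21.12 dollars

Given the others contribute fully, the best deviation is to contribute 0 (any partial contribution still incurs the fine and gives up units whose private return 0.34 is below 1).
Deviating from 32 to 0 saves 32 dollars but forfeits the deviator's share of the drop in the pooled fund: 0.34 × 32 = 10.88.
So the deviation gain is 32 − 10.88 = 21.12, and the fine must be at least 21.12 dollars to wipe it out.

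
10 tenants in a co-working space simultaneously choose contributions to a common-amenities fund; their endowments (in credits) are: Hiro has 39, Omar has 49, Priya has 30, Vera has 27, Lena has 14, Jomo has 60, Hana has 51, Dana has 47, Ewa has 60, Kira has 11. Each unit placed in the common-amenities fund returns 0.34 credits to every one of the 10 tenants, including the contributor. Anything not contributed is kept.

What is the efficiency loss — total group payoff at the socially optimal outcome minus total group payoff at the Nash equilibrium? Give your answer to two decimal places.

931.20 credits

The private return per contributed unit is 0.34 < 1 for everyone, so the Nash equilibrium is zero contribution and the group total is Σ E_j = 39 + 49 + 30 + 27 + 14 + 60 + 51 + 47 + 60 + 11 = 388.
Each contributed unit returns 3.400 to the group, so the social optimum is full contribution by everyone: group total = 3.400 × 388 = 1319.20.
Efficiency loss = (3.400 − 1) × 388 = 931.20.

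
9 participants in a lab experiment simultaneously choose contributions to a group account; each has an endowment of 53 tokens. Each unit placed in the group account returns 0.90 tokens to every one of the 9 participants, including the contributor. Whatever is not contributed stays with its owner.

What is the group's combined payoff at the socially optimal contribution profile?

Each contributed unit returns 8.100 to the group as a whole (0.90 to each of 9 players), which exceeds 1, so the social optimum is full contribution: group total = 8.100 × 477 = 3863.70.

3863.70 tokens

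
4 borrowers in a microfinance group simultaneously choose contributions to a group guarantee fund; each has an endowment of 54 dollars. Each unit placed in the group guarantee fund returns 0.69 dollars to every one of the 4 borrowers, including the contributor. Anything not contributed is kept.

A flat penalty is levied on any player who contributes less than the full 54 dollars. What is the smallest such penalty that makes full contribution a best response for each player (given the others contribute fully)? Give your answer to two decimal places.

Given the others contribute fully, the best deviation is to contribute 0 (any partial contribution still incurs the fine and gives up units whose private return 0.69 is below 1).
Deviating from 54 to 0 saves 54 dollars but forfeits the deviator's share of the drop in the group guarantee fund: 0.69 × 54 = 37.26.
So the deviation gain is 54 − 37.26 = 16.74, and the fine must be at least 16.74 dollars to wipe it out.

16.74 dollars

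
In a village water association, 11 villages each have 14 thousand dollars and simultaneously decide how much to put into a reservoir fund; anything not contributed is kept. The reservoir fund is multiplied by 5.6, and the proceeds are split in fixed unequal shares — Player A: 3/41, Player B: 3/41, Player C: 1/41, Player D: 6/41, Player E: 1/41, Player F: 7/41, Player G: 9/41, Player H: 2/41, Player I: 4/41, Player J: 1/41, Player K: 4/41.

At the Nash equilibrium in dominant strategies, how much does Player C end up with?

A player with share s gets back 5.6·s per unit contributed, so full contribution is dominant for anyone with s > 1/5.6 = 0.1786 and zero contribution is dominant for anyone below.
Player G alone (share 9/41) is above the threshold, contributing 14; the remaining 10 contribute 0. Total contributed: 14.
Player C keeps 14 and receives 5.6 × 14 × 1/41 = 1.91 from the reservoir fund, for a payoff of 15.91.

15.91 thousand dollars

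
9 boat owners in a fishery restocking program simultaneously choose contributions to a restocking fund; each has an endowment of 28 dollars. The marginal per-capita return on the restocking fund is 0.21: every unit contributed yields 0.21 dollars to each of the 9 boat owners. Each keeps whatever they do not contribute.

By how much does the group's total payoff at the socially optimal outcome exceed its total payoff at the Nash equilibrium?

224.28 dollars

The private return per contributed unit is 0.21 < 1, so contributing 0 is dominant for every player. At the Nash equilibrium everyone keeps their 28, and the group total is 9 × 28 = 252.
Each contributed unit returns 1.890 to the group as a whole (0.21 to each of 9 players), which exceeds 1, so the social optimum is full contribution: group total = 1.890 × 252 = 476.28.
Efficiency loss = 476.28 − 252 = 224.28.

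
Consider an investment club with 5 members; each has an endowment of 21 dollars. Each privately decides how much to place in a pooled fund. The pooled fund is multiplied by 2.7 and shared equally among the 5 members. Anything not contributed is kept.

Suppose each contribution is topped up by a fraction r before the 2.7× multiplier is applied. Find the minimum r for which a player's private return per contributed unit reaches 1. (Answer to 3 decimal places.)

0.852

With matching at rate r, one contributed unit becomes (1 + r) in the pooled fund and returns 2.7 × (1 + r) / 5 to the contributor.
Setting this equal to 1: 1 + r = 5/2.7 = 1.8519.
So the minimum matching rate is r = 1.8519 − 1 = 0.852.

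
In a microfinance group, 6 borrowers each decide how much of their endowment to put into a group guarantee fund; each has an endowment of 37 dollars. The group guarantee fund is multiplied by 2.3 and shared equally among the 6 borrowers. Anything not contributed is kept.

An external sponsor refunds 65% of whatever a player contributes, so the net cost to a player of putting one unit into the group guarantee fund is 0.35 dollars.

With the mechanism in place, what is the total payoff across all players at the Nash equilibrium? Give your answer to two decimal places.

With the mechanism, a contributed unit returns (2.3/6) / 0.35 = 1.0952 per unit of net cost to the contributor — now above 1 — so contributing fully is weakly dominant for every player.
So the Nash equilibrium is full contribution by all 6; the group earns 6 × (37 × 0.65 + 2.3 × 37) = 654.90.

654.90 dollars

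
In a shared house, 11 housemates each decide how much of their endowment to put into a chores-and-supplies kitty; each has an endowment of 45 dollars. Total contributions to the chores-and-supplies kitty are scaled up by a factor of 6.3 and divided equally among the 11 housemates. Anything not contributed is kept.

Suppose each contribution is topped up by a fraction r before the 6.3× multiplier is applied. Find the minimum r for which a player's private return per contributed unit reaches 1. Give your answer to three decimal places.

With matching at rate r, one contributed unit becomes (1 + r) in the chores-and-supplies kitty and returns 6.3 × (1 + r) / 11 to the contributor.
Setting this equal to 1: 1 + r = 11/6.3 = 1.7460.
So the minimum matching rate is r = 1.7460 − 1 = 0.746.

0.746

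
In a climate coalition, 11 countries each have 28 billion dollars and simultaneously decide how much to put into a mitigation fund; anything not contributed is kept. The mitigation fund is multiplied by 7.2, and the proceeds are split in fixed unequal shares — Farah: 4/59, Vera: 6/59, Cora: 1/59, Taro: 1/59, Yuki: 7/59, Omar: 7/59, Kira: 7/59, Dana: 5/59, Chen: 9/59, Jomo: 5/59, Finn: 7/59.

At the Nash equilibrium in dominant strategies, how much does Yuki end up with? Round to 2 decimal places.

A player with share s gets back 7.2·s per unit contributed, so full contribution is dominant for anyone with s > 1/7.2 = 0.1389 and zero contribution is dominant for anyone below.
The only share above 0.1389 is Chen's 9/59, contributing 28; the remaining 10 contribute 0. Total contributed: 28.
Yuki keeps 28 and receives 7.2 × 28 × 7/59 = 23.92 from the mitigation fund, for a payoff of 51.92.

51.92 billion dollars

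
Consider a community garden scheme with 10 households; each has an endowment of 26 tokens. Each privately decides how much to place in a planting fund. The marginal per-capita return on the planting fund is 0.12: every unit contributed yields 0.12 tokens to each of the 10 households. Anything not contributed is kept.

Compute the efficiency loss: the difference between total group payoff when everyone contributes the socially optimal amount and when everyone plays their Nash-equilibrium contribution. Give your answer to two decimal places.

52.00 tokens

The private return per contributed unit is 0.12 < 1, so contributing 0 is dominant for every player. At the Nash equilibrium everyone keeps their 26, and the group total is 10 × 26 = 260.
Each contributed unit returns 1.200 to the group as a whole (0.12 to each of 10 players), which exceeds 1, so the social optimum is full contribution: group total = 1.200 × 260 = 312.00.
Efficiency loss = 312.00 − 260 = 52.00.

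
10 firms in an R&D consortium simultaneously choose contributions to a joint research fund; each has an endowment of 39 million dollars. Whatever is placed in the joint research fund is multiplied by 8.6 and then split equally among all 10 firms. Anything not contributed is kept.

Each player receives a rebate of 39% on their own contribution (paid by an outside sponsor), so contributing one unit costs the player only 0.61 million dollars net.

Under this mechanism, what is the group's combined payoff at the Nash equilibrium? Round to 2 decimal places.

3506.10 million dollars

Under the mechanism each unit contributed yields (8.6/10) / 0.61 = 1.4098 back to its contributor per unit of net cost, which exceeds 1, making full contribution the dominant choice for everyone.
At the Nash equilibrium everyone contributes 39. Group total payoff = 10 × (39 × 0.39 + 8.6 × 39) = 3506.10.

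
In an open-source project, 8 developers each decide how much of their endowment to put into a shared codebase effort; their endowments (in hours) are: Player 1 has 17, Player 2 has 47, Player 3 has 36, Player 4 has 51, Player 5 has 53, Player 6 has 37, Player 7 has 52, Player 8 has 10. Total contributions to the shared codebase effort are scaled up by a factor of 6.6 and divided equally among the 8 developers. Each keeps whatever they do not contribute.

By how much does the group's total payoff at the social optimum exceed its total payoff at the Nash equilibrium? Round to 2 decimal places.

1696.80 hours

The private return per contributed unit is 6.6/8 = 0.8250 < 1 for every player regardless of endowment, so the Nash equilibrium is zero contribution and the group total is Σ E_j = 17 + 47 + 36 + 51 + 53 + 37 + 52 + 10 = 303.
Each contributed unit returns 6.600 to the group, so the social optimum is full contribution by everyone: group total = 6.600 × 303 = 1999.80.
Efficiency loss = (6.600 − 1) × 303 = 1696.80.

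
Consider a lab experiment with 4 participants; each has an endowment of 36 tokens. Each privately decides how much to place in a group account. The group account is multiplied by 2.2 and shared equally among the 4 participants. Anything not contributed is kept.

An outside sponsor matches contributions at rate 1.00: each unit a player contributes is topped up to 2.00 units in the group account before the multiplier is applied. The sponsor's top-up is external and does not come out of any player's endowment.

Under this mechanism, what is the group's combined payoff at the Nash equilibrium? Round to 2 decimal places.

With the mechanism, a contributed unit returns 2.2 × 2.00 / 4 = 1.1000 per unit of net cost to the contributor — now above 1 — so contributing fully is weakly dominant for every player.
At the Nash equilibrium everyone contributes 36. Group total payoff = 2.2 × 2.00 × 144 = 633.60.

633.60 tokens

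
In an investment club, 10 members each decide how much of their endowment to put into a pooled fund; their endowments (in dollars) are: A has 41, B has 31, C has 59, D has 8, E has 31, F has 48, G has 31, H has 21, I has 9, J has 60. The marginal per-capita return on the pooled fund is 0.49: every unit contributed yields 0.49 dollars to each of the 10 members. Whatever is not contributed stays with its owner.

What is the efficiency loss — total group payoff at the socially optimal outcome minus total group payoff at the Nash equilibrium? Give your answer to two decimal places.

1322.10 dollars

The private return per contributed unit is 0.49 < 1 for everyone, so the Nash equilibrium is zero contribution and the group total is Σ E_j = 41 + 31 + 59 + 8 + 31 + 48 + 31 + 21 + 9 + 60 = 339.
Each contributed unit returns 4.900 to the group, so the social optimum is full contribution by everyone: group total = 4.900 × 339 = 1661.10.
Efficiency loss = (4.900 − 1) × 339 = 1322.10.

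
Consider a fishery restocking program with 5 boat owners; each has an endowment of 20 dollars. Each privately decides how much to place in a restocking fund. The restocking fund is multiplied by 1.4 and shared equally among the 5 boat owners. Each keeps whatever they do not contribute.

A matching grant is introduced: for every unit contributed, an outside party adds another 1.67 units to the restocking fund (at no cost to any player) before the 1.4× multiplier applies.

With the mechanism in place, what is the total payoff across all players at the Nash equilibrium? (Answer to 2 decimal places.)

100.00 dollars

With the mechanism, a contributed unit returns 1.4 × 2.67 / 5 = 0.7476 per unit of net cost — still below 1 — so contributing 0 remains dominant for every player.
Everyone keeps their endowment and the group total is 5 × 20 = 100.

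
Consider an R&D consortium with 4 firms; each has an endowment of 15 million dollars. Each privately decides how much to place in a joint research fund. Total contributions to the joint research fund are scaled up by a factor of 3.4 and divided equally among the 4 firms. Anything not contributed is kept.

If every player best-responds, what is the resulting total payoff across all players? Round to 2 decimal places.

Each contributed unit returns 3.4/4 = 0.8500 to its contributor — below 1 — so contributing 0 is dominant for every player. At the Nash equilibrium everyone keeps their 15, and the group total is 4 × 15 = 60.

60.00 million dollars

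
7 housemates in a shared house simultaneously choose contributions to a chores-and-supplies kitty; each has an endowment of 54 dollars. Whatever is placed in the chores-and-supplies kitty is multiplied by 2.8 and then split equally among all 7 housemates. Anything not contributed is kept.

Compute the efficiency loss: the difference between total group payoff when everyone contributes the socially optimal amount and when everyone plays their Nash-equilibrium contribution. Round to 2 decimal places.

Each contributed unit returns 2.8/7 = 0.4000 to its contributor — below 1 — so contributing 0 is dominant for every player. At the Nash equilibrium everyone keeps their 54, and the group total is 7 × 54 = 378.
Each contributed unit returns 2.800 to the group as a whole (0.4000 to each of 7 players), which exceeds 1, so the social optimum is full contribution: group total = 2.800 × 378 = 1058.40.
Efficiency loss = 1058.40 − 378 = 680.40.

680.40 dollars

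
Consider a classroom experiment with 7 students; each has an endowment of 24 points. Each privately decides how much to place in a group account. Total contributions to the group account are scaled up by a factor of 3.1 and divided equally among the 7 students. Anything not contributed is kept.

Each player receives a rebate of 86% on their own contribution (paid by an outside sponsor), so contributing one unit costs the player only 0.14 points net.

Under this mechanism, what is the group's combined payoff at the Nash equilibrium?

Under the mechanism each unit contributed yields (3.1/7) / 0.14 = 3.1633 back to its contributor per unit of net cost, which exceeds 1, making full contribution the dominant choice for everyone.
At the Nash equilibrium everyone contributes 24. Group total payoff = 7 × (24 × 0.86 + 3.1 × 24) = 665.28.

665.28 points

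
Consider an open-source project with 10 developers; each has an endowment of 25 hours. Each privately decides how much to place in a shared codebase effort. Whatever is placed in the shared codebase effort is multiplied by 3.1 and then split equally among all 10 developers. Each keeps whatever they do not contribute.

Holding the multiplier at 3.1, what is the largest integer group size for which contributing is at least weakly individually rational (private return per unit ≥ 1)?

Private return per unit is 3.1/(group size), which is ≥ 1 whenever the group size is ≤ 3.1.
The largest such integer is 3.

3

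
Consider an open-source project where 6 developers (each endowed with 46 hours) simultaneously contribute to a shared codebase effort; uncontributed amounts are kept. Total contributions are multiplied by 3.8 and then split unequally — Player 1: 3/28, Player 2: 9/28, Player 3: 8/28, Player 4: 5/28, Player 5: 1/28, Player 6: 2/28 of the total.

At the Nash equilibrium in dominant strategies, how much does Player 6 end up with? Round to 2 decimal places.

70.97 hours

Player j's private return per contributed unit is 3.8 × (j's share). Contributing is weakly dominant for j when that share is at least 1/3.8 = 0.2632, and contributing 0 is dominant otherwise.
The shares above 0.2632 belong to Player 2 and Player 3, contributing 46 each; the remaining 4 contribute 0. Total contributed: 92.
Player 6 keeps 46 and receives 3.8 × 92 × 2/28 = 24.97 from the shared codebase effort, for a payoff of 70.97.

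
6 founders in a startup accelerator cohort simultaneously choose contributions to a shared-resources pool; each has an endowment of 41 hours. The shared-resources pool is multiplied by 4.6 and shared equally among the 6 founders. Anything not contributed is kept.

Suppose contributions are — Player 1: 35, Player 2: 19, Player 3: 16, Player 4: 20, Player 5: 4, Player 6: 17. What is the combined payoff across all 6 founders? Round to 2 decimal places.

645.60 hours

Total contributed: 35 + 19 + 16 + 20 + 4 + 17 = 111; total kept: 6 × 41 − 111 = 135.
The shared-resources pool pays out 4.6 × 111 = 510.60 in aggregate.
Group total = 135 + 510.60 = 645.60.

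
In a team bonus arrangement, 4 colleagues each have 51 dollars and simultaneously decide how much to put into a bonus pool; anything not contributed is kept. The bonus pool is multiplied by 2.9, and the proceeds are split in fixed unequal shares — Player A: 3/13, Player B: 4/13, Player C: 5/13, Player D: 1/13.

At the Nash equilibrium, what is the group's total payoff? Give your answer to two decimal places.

A player with share s gets back 2.9·s per unit contributed, so full contribution is dominant for anyone with s > 1/2.9 = 0.3448 and zero contribution is dominant for anyone below.
Player C alone (share 5/13) is above the threshold, contributing 51; the remaining 3 contribute 0. Total contributed: 51.
The bonus pool pays out 2.9 × 51 = 147.90 in total (split across the unequal shares, but the aggregate is all that matters for the group sum).
The 3 free-riders keep 51 each, adding 153. Group total = 153 + 147.90 = 300.90.

300.90 dollars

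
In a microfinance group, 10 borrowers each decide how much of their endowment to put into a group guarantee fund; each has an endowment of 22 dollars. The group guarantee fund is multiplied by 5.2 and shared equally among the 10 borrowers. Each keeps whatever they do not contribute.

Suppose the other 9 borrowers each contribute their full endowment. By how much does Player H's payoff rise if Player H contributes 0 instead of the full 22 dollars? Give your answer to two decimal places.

10.56 dollars

Switching from a contribution of 22 to 0 lets Player H keep an extra 22 dollars, but lowers the group guarantee fund by 22, which costs Player H their own share of that drop: 5.2/10 × 22 = 11.44.
Net gain = 22 − 11.44 = 10.56. The private return per contributed unit (0.5200) is below 1, so free-riding is indeed the best response regardless of what the others do.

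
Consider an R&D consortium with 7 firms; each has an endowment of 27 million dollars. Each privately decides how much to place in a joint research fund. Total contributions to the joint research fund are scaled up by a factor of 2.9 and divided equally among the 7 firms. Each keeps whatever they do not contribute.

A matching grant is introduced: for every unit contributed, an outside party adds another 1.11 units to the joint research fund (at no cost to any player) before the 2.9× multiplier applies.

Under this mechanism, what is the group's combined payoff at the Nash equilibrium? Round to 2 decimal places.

The effective private return is 2.9 × 2.11 / 7 = 0.8741, which is still under 1, so the mechanism doesn't change anyone's dominant strategy: zero contribution.
At the Nash equilibrium no one contributes; group total payoff = 7 × 27 = 189.

189.00 million dollars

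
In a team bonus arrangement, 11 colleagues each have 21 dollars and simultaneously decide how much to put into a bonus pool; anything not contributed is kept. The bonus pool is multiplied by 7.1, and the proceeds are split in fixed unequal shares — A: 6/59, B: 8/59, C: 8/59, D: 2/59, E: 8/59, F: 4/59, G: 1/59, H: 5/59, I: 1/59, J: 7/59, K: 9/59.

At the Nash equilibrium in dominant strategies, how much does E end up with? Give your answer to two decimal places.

For player j, contributing a unit is worthwhile iff 7.1 × (j's share) ≥ 1, i.e. iff j's share is at least 0.1408.
K alone (share 9/59) is above the threshold, contributing 21; the remaining 10 contribute 0. Total contributed: 21.
E keeps 21 and receives 7.1 × 21 × 8/59 = 20.22 from the bonus pool, for a payoff of 41.22.

41.22 dollars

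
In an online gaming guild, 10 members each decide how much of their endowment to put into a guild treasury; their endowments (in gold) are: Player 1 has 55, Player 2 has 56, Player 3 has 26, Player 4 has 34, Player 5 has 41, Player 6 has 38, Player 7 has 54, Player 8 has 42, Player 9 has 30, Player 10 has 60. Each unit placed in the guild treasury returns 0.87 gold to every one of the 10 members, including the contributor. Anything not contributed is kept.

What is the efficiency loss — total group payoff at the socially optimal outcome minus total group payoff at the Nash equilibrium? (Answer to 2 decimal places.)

The private return per contributed unit is 0.87 < 1 for everyone, so the Nash equilibrium is zero contribution and the group total is Σ E_j = 55 + 56 + 26 + 34 + 41 + 38 + 54 + 42 + 30 + 60 = 436.
Each contributed unit returns 8.700 to the group, so the social optimum is full contribution by everyone: group total = 8.700 × 436 = 3793.20.
Efficiency loss = (8.700 − 1) × 436 = 3357.20.

3357.20 gold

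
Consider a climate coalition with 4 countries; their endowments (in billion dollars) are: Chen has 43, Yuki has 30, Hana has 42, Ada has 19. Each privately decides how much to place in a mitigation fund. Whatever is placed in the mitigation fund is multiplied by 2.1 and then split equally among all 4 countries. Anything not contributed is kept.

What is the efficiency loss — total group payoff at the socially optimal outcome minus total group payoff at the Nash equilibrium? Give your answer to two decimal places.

The private return per contributed unit is 2.1/4 = 0.5250 < 1 for every player regardless of endowment, so the Nash equilibrium is zero contribution and the group total is Σ E_j = 43 + 30 + 42 + 19 = 134.
Each contributed unit returns 2.100 to the group, so the social optimum is full contribution by everyone: group total = 2.100 × 134 = 281.40.
Efficiency loss = (2.100 − 1) × 134 = 147.40.

147.40 billion dollars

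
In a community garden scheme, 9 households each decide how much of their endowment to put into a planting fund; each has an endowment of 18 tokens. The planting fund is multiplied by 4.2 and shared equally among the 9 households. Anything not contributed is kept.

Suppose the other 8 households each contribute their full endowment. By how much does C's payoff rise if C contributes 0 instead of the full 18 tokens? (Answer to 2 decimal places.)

Switching from a contribution of 18 to 0 lets C keep an extra 18 tokens, but lowers the planting fund by 18, which costs C their own share of that drop: 4.2/9 × 18 = 8.40.
Net gain = 18 − 8.40 = 9.60. The private return per contributed unit (0.4667) is below 1, so free-riding is indeed the best response regardless of what the others do.

9.60 tokens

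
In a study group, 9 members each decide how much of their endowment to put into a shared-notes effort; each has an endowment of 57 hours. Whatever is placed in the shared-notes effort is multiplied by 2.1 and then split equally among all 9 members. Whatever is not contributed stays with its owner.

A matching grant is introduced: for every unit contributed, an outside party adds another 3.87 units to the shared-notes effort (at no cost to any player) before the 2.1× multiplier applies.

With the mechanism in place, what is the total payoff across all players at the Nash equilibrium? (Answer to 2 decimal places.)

Under the mechanism each unit contributed yields 2.1 × 4.87 / 9 = 1.1363 back to its contributor per unit of net cost, which exceeds 1, making full contribution the dominant choice for everyone.
At the Nash equilibrium everyone contributes 57. Group total payoff = 2.1 × 4.87 × 513 = 5246.45.

5246.45 hours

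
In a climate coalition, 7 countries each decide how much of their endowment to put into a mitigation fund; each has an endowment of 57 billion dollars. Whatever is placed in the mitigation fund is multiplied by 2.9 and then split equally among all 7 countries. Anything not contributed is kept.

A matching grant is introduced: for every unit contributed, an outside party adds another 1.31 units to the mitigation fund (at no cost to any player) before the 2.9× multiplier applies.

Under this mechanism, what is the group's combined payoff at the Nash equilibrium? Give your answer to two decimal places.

399.00 billion dollars

Even with the mechanism, each unit contributed returns only 2.9 × 2.31 / 7 = 0.9570 per unit of net cost, so contributing nothing is still dominant.
At the Nash equilibrium no one contributes; group total payoff = 7 × 57 = 399.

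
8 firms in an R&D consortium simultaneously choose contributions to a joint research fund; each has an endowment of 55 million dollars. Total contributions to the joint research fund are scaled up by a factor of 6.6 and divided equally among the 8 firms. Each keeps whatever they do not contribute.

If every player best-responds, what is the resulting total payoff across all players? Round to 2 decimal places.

Each contributed unit returns 6.6/8 = 0.8250 to its contributor — below 1 — so contributing 0 is dominant for every player. At the Nash equilibrium everyone keeps their 55, and the group total is 8 × 55 = 440.

440.00 million dollars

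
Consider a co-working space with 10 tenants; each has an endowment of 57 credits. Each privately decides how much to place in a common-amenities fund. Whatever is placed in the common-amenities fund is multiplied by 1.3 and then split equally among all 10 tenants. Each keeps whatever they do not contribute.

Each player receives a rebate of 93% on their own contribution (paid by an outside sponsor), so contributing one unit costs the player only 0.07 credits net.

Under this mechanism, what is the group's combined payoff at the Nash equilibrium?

The effective private return per unit is now (1.3/10) / 0.07 = 1.8571 > 1, so every player's dominant strategy flips to full contribution.
So the Nash equilibrium is full contribution by all 10; the group earns 10 × (57 × 0.93 + 1.3 × 57) = 1271.10.

1271.10 credits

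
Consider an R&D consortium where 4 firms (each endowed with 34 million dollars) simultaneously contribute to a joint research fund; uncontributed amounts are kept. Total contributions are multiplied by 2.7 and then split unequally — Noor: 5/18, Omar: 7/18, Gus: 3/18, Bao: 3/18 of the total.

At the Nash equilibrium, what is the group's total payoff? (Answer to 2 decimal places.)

Each unit j contributes comes back to j as 2.7 × (j's share), so j prefers to contribute only if that share exceeds 1/2.7 = 0.3704; otherwise keeping the unit dominates.
Only Omar (7/18) clears that bar, contributing 34; the remaining 3 contribute 0. Total contributed: 34.
The joint research fund pays out 2.7 × 34 = 91.80 in total (split across the unequal shares, but the aggregate is all that matters for the group sum).
The 3 free-riders keep 34 each, adding 102. Group total = 102 + 91.80 = 193.80.

193.80 million dollars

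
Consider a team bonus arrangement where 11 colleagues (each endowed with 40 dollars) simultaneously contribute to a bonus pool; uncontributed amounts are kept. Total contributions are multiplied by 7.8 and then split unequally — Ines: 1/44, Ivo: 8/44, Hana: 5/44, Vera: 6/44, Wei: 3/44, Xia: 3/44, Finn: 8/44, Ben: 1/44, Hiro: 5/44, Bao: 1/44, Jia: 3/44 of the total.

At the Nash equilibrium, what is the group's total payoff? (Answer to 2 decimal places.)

1256.00 dollars

For player j, contributing a unit is worthwhile iff 7.8 × (j's share) ≥ 1, i.e. iff j's share is at least 0.1282.
The shares above 0.1282 belong to Ivo, Vera and Finn, contributing 40 each; the remaining 8 contribute 0. Total contributed: 120.
The bonus pool pays out 7.8 × 120 = 936.00 in total (split across the unequal shares, but the aggregate is all that matters for the group sum).
The 8 free-riders keep 40 each, adding 320. Group total = 320 + 936.00 = 1256.00.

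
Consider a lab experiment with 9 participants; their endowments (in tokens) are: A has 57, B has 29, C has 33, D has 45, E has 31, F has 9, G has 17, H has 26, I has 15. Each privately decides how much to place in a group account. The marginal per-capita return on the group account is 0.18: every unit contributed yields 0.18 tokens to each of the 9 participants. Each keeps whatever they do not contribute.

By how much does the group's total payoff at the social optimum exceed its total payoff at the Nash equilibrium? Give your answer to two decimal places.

162.44 tokens

The private return per contributed unit is 0.18 < 1 for everyone, so the Nash equilibrium is zero contribution and the group total is Σ E_j = 57 + 29 + 33 + 45 + 31 + 9 + 17 + 26 + 15 = 262.
Each contributed unit returns 1.620 to the group, so the social optimum is full contribution by everyone: group total = 1.620 × 262 = 424.44.
Efficiency loss = (1.620 − 1) × 262 = 162.44.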